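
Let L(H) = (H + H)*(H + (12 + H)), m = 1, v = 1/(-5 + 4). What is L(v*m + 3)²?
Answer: 4096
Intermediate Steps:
v = -1 (v = 1/(-1) = -1)
L(H) = 2*H*(12 + 2*H) (L(H) = (2*H)*(12 + 2*H) = 2*H*(12 + 2*H))
L(v*m + 3)² = (4*(-1*1 + 3)*(6 + (-1*1 + 3)))² = (4*(-1 + 3)*(6 + (-1 + 3)))² = (4*2*(6 + 2))² = (4*2*8)² = 64² = 4096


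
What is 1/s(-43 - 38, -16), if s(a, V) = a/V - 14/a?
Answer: 1296/6785 ≈ 0.19101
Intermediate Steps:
s(a, V) = -14/a + a/V
1/s(-43 - 38, -16) = 1/(-14/(-43 - 38) + (-43 - 38)/(-16)) = 1/(-14/(-81) - 81*(-1/16)) = 1/(-14*(-1/81) + 81/16) = 1/(14/81 + 81/16) = 1/(6785/1296) = 1296/6785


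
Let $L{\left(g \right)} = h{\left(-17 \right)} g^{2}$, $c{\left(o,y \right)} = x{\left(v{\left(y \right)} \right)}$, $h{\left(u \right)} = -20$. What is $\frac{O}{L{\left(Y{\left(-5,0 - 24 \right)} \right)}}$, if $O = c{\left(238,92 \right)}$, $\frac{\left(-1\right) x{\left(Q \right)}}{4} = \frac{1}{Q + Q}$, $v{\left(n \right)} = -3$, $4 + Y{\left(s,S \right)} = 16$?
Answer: $- \frac{1}{4320} \approx -0.00023148$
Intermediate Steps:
$Y{\left(s,S \right)} = 12$ ($Y{\left(s,S \right)} = -4 + 16 = 12$)
$x{\left(Q \right)} = - \frac{2}{Q}$ ($x{\left(Q \right)} = - \frac{4}{Q + Q} = - \frac{4}{2 Q} = - 4 \frac{1}{2 Q} = - \frac{2}{Q}$)
$c{\left(o,y \right)} = \frac{2}{3}$ ($c{\left(o,y \right)} = - \frac{2}{-3} = \left(-2\right) \left(- \frac{1}{3}\right) = \frac{2}{3}$)
$O = \frac{2}{3} \approx 0.66667$
$L{\left(g \right)} = - 20 g^{2}$
$\frac{O}{L{\left(Y{\left(-5,0 - 24 \right)} \right)}} = \frac{2}{3 \left(- 20 \cdot 12^{2}\right)} = \frac{2}{3 \left(\left(-20\right) 144\right)} = \frac{2}{3 \left(-2880\right)} = \frac{2}{3} \left(- \frac{1}{2880}\right) = - \frac{1}{4320}$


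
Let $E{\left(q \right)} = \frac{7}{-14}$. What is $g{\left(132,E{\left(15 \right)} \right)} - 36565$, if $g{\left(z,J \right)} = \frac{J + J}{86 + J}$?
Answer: $- \frac{6252617}{171} \approx -36565.0$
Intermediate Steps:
$E{\left(q \right)} = - \frac{1}{2}$ ($E{\left(q \right)} = 7 \left(- \frac{1}{14}\right) = - \frac{1}{2}$)
$g{\left(z,J \right)} = \frac{2 J}{86 + J}$
$g{\left(132,E{\left(15 \right)} \right)} - 36565 = 2 \left(- \frac{1}{2}\right) \frac{1}{86 - \frac{1}{2}} - 36565 = 2 \left(- \frac{1}{2}\right) \frac{1}{\frac{171}{2}} - 36565 = 2 \left(- \frac{1}{2}\right) \frac{2}{171} - 36565 = - \frac{2}{171} - 36565 = - \frac{6252617}{171}$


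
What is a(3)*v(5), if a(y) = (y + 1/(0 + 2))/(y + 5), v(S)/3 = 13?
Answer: 273/16 ≈ 17.063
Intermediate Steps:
v(S) = 39 (v(S) = 3*13 = 39)
a(y) = (1/2 + y)/(5 + y) (a(y) = (y + 1/2)/(5 + y) = (1/2 + y)/(5 + y))
a(3)*v(5) = ((1/2 + 3)/(5 + 3))*39 = ((7/2)/8)*39 = ((1/8)*(7/2))*39 = (7/16)*39 = 273/16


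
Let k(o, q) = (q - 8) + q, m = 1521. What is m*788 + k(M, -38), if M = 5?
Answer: 1198464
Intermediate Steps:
k(o, q) = -8 + 2*q (k(o, q) = (-8 + q) + q = -8 + 2*q)
m*788 + k(M, -38) = 1521*788 + (-8 + 2*(-38)) = 1198548 + (-8 - 76) = 1198548 - 84 = 1198464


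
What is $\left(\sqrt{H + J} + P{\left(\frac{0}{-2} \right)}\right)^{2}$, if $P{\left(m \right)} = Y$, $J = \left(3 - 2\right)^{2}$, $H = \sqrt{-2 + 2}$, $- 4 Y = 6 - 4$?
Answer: $\frac{1}{4} \approx 0.25$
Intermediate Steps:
$Y = - \frac{1}{2}$ ($Y = - \frac{6 - 4}{4} = \left(- \frac{1}{4}\right) 2 = - \frac{1}{2} \approx -0.5$)
$H = 0$ ($H = \sqrt{0} = 0$)
$J = 1$ ($J = 1^{2} = 1$)
$P{\left(m \right)} = - \frac{1}{2}$
$\left(\sqrt{H + J} + P{\left(\frac{0}{-2} \right)}\right)^{2} = \left(\sqrt{0 + 1} - \frac{1}{2}\right)^{2} = \left(\sqrt{1} - \frac{1}{2}\right)^{2} = \left(1 - \frac{1}{2}\right)^{2} = \left(\frac{1}{2}\right)^{2} = \frac{1}{4}$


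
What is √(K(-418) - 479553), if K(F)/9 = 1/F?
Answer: I*√83789422134/418 ≈ 692.5*I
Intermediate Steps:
K(F) = 9/F
√(K(-418) - 479553) = √(9/(-418) - 479553) = √(9*(-1/418) - 479553) = √(-9/418 - 479553) = √(-200453163/418) = I*√83789422134/418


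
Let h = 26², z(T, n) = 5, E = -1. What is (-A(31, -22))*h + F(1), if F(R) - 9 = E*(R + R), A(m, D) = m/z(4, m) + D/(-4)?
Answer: -39511/5 ≈ -7902.2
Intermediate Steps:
A(m, D) = -D/4 + m/5 (A(m, D) = m/5 + D/(-4) = m*(⅕) + D*(-¼) = m/5 - D/4 = -D/4 + m/5)
F(R) = 9 - 2*R (F(R) = 9 - (R + R) = 9 - 2*R)
h = 676
(-A(31, -22))*h + F(1) = -(-¼*(-22) + (⅕)*31)*676 + (9 - 2*1) = -(11/2 + 31/5)*676 + (9 - 2) = -1*117/10*676 + 7 = -117/10*676 + 7 = -39546/5 + 7 = -39511/5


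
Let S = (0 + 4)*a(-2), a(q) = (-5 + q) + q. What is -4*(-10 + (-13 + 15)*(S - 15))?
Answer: 448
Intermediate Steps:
a(q) = -5 + 2*q
S = -36 (S = (0 + 4)*(-5 + 2*(-2)) = 4*(-5 - 4) = 4*(-9) = -36)
-4*(-10 + (-13 + 15)*(S - 15)) = -4*(-10 + (-13 + 15)*(-36 - 15)) = -4*(-10 + 2*(-51)) = -4*(-10 - 102) = -4*(-112) = 448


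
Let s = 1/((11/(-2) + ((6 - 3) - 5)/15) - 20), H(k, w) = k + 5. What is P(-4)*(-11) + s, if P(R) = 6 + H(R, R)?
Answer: -59243/769 ≈ -77.039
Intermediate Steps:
H(k, w) = 5 + k
P(R) = 11 + R (P(R) = 6 + (5 + R) = 11 + R)
s = -30/769 (s = 1/((11*(-½) + (3 - 5)*(1/15)) - 20) = 1/((-11/2 - 2*1/15) - 20) = 1/((-11/2 - 2/15) - 20) = 1/(-169/30 - 20) = 1/(-769/30) = -30/769 ≈ -0.039012)
P(-4)*(-11) + s = (11 - 4)*(-11) - 30/769 = 7*(-11) - 30/769 = -77 - 30/769 = -59243/769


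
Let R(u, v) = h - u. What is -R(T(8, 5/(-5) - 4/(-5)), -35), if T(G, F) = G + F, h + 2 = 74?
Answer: -321/5 ≈ -64.200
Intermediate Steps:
h = 72 (h = -2 + 74 = 72)
T(G, F) = F + G
R(u, v) = 72 - u
-R(T(8, 5/(-5) - 4/(-5)), -35) = -(72 - ((5/(-5) - 4/(-5)) + 8)) = -(72 - ((5*(-1/5) - 4*(-1/5)) + 8)) = -(72 - ((-1 + 4/5) + 8)) = -(72 - (-1/5 + 8)) = -(72 - 1*39/5) = -(72 - 39/5) = -1*321/5 = -321/5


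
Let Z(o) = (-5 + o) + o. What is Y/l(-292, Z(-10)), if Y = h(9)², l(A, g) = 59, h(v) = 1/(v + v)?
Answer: 1/19116 ≈ 5.2312e-5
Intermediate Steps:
Z(o) = -5 + 2*o
h(v) = 1/(2*v)
Y = 1/324 (Y = ((½)/9)² = ((½)*(⅑))² = (1/18)² = 1/324 ≈ 0.0030864)
Y/l(-292, Z(-10)) = (1/324)/59 = (1/324)*(1/59) = 1/19116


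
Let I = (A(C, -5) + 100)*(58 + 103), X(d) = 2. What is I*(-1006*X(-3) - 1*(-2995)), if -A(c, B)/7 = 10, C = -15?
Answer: 4747890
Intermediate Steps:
A(c, B) = -70 (A(c, B) = -7*10 = -70)
I = 4830 (I = (-70 + 100)*(58 + 103) = 30*161 = 4830)
I*(-1006*X(-3) - 1*(-2995)) = 4830*(-1006*2 - 1*(-2995)) = 4830*(-2012 + 2995) = 4830*983 = 4747890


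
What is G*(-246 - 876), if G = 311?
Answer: -348942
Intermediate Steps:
G*(-246 - 876) = 311*(-246 - 876) = 311*(-1122) = -348942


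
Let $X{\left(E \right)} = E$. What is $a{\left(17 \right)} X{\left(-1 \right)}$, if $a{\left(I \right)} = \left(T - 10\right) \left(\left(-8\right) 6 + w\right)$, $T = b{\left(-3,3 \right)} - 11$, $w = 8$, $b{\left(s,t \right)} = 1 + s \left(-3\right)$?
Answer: $-440$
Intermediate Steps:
$b{\left(s,t \right)} = 1 - 3 s$
$T = -1$ ($T = \left(1 - -9\right) - 11 = \left(1 + 9\right) - 11 = 10 - 11 = -1$)
$a{\left(I \right)} = 440$ ($a{\left(I \right)} = \left(-1 - 10\right) \left(\left(-8\right) 6 + 8\right) = - 11 \left(-48 + 8\right) = \left(-11\right) \left(-40\right) = 440$)
$a{\left(17 \right)} X{\left(-1 \right)} = 440 \left(-1\right) = -440$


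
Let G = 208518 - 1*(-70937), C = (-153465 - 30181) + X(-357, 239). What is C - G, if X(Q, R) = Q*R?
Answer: -548424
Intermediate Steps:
C = -268969 (C = (-153465 - 30181) - 357*239 = -183646 - 85323 = -268969)
G = 279455 (G = 208518 + 70937 = 279455)
C - G = -268969 - 1*279455 = -268969 - 279455 = -548424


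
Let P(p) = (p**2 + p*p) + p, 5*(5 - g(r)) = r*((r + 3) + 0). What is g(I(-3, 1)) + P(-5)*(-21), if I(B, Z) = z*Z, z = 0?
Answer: -940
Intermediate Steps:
I(B, Z) = 0 (I(B, Z) = 0*Z = 0)
g(r) = 5 - r*(3 + r)/5 (g(r) = 5 - r*((r + 3) + 0)/5 = 5 - r*((3 + r) + 0)/5 = 5 - r*(3 + r)/5)
P(p) = p + 2*p**2 (P(p) = (p**2 + p**2) + p = 2*p**2 + p = p + 2*p**2)
g(I(-3, 1)) + P(-5)*(-21) = (5 - 3/5*0 - 1/5*0**2) - 5*(1 + 2*(-5))*(-21) = (5 + 0 - 1/5*0) - 5*(1 - 10)*(-21) = (5 + 0 + 0) - 5*(-9)*(-21) = 5 + 45*(-21) = 5 - 945 = -940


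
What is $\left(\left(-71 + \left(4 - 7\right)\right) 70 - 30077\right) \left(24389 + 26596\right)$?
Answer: $-1797578145$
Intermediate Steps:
$\left(\left(-71 + \left(4 - 7\right)\right) 70 - 30077\right) \left(24389 + 26596\right) = \left(\left(-71 + \left(4 - 7\right)\right) 70 - 30077\right) 50985 = \left(\left(-71 - 3\right) 70 - 30077\right) 50985 = \left(\left(-74\right) 70 - 30077\right) 50985 = \left(-5180 - 30077\right) 50985 = \left(-35257\right) 50985 = -1797578145$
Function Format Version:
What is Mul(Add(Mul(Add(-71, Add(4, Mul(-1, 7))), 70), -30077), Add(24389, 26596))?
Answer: -1797578145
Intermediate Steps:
Mul(Add(Mul(Add(-71, Add(4, Mul(-1, 7))), 70), -30077), Add(24389, 26596)) = Mul(Add(Mul(Add(-71, Add(4, -7)), 70), -30077), 50985) = Mul(Add(Mul(Add(-71, -3), 70), -30077), 50985) = Mul(Add(Mul(-74, 70), -30077), 50985) = Mul(Add(-5180, -30077), 50985) = Mul(-35257, 50985) = -1797578145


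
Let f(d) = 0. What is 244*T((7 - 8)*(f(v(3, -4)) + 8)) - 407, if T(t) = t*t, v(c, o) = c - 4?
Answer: 15209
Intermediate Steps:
v(c, o) = -4 + c
T(t) = t**2
244*T((7 - 8)*(f(v(3, -4)) + 8)) - 407 = 244*((7 - 8)*(0 + 8))**2 - 407 = 244*(-1*8)**2 - 407 = 244*(-8)**2 - 407 = 244*64 - 407 = 15616 - 407 = 15209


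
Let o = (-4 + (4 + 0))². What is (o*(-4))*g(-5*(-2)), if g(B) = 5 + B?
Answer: 0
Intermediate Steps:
o = 0 (o = (-4 + 4)² = 0² = 0)
(o*(-4))*g(-5*(-2)) = (0*(-4))*(5 - 5*(-2)) = 0*(5 + 10) = 0*15 = 0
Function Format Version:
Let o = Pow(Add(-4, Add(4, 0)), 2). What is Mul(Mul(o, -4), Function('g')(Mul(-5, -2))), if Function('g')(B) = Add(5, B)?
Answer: 0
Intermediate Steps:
o = 0 (o = Pow(Add(-4, 4), 2) = Pow(0, 2) = 0)
Mul(Mul(o, -4), Function('g')(Mul(-5, -2))) = Mul(Mul(0, -4), Add(5, Mul(-5, -2))) = Mul(0, Add(5, 10)) = Mul(0, 15) = 0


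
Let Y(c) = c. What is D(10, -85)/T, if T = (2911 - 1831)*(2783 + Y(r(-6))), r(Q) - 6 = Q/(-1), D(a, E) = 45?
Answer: 1/67080 ≈ 1.4908e-5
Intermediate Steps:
r(Q) = 6 - Q (r(Q) = 6 + Q/(-1) = 6 + Q*(-1) = 6 - Q)
T = 3018600 (T = (2911 - 1831)*(2783 + (6 - 1*(-6))) = 1080*(2783 + (6 + 6)) = 1080*(2783 + 12) = 1080*2795 = 3018600)
D(10, -85)/T = 45/3018600 = 45*(1/3018600) = 1/67080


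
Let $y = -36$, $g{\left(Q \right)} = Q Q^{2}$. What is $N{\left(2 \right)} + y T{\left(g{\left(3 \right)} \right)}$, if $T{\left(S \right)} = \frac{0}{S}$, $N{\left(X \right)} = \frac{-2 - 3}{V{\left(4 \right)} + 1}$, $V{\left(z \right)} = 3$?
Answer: $- \frac{5}{4} \approx -1.25$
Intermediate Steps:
$g{\left(Q \right)} = Q^{3}$
$N{\left(X \right)} = - \frac{5}{4}$ ($N{\left(X \right)} = \frac{-2 - 3}{3 + 1} = - \frac{5}{4}$)
$T{\left(S \right)} = 0$
$N{\left(2 \right)} + y T{\left(g{\left(3 \right)} \right)} = - \frac{5}{4} - 0 = - \frac{5}{4} + 0 = - \frac{5}{4}$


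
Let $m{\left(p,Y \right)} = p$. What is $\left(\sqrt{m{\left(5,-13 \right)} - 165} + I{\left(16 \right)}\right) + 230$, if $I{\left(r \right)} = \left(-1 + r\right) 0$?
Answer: $230 + 4 i \sqrt{10} \approx 230.0 + 12.649 i$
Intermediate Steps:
$I{\left(r \right)} = 0$
$\left(\sqrt{m{\left(5,-13 \right)} - 165} + I{\left(16 \right)}\right) + 230 = \left(\sqrt{5 - 165} + 0\right) + 230 = \left(\sqrt{-160} + 0\right) + 230 = \left(4 i \sqrt{10} + 0\right) + 230 = 4 i \sqrt{10} + 230 = 230 + 4 i \sqrt{10}$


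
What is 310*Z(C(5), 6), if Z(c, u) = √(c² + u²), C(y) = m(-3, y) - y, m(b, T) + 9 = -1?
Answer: 930*√29 ≈ 5008.2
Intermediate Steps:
m(b, T) = -10 (m(b, T) = -9 - 1 = -10)
C(y) = -10 - y
310*Z(C(5), 6) = 310*√((-10 - 1*5)² + 6²) = 310*√((-10 - 5)² + 36) = 310*√((-15)² + 36) = 310*√(225 + 36) = 310*√261 = 310*(3*√29) = 930*√29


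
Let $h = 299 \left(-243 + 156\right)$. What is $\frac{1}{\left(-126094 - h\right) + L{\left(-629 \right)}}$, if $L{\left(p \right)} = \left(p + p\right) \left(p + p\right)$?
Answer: $\frac{1}{1482483} \approx 6.7454 \cdot 10^{-7}$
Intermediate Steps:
$h = -26013$ ($h = 299 \left(-87\right) = -26013$)
$L{\left(p \right)} = 4 p^{2}$ ($L{\left(p \right)} = 2 p 2 p = 4 p^{2}$)
$\frac{1}{\left(-126094 - h\right) + L{\left(-629 \right)}} = \frac{1}{\left(-126094 - -26013\right) + 4 \left(-629\right)^{2}} = \frac{1}{\left(-126094 + 26013\right) + 4 \cdot 395641} = \frac{1}{-100081 + 1582564} = \frac{1}{1482483}$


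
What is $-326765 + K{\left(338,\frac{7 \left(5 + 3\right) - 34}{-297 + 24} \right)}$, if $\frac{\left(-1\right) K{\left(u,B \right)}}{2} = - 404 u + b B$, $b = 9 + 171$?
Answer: $- \frac{4880511}{91} \approx -53632.0$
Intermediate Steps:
$b = 180$
$K{\left(u,B \right)} = - 360 B + 808 u$ ($K{\left(u,B \right)} = - 2 \left(- 404 u + 180 B\right) = - 360 B + 808 u$)
$-326765 + K{\left(338,\frac{7 \left(5 + 3\right) - 34}{-297 + 24} \right)} = -326765 + \left(- 360 \frac{7 \left(5 + 3\right) - 34}{-297 + 24} + 808 \cdot 338\right) = -326765 + \left(- 360 \frac{7 \cdot 8 - 34}{-273} + 273104\right) = -326765 + \left(- 360 \left(56 - 34\right) \left(- \frac{1}{273}\right) + 273104\right) = -326765 + \left(- 360 \cdot 22 \left(- \frac{1}{273}\right) + 273104\right) = -326765 + \left(\left(-360\right) \left(- \frac{22}{273}\right) + 273104\right) = -326765 + \left(\frac{2640}{91} + 273104\right) = -326765 + \frac{24855104}{91} = - \frac{4880511}{91}$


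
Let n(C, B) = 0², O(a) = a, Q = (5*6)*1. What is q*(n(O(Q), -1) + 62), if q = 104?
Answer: 6448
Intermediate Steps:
Q = 30 (Q = 30*1 = 30)
n(C, B) = 0
q*(n(O(Q), -1) + 62) = 104*(0 + 62) = 104*62 = 6448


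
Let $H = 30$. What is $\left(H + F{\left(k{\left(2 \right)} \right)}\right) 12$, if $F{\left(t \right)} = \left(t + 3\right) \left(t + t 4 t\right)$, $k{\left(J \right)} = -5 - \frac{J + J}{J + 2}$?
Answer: $-4608$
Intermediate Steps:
$k{\left(J \right)} = -5 - \frac{2 J}{2 + J}$
$F{\left(t \right)} = \left(3 + t\right) \left(t + 4 t^{2}\right)$ ($F{\left(t \right)} = \left(3 + t\right) \left(t + 4 t t\right) = \left(3 + t\right) \left(t + 4 t^{2}\right)$)
$\left(H + F{\left(k{\left(2 \right)} \right)}\right) 12 = \left(30 + \frac{-10 - 14}{2 + 2} \left(3 + 4 \left(\frac{-10 - 14}{2 + 2}\right)^{2} + 13 \frac{-10 - 14}{2 + 2}\right)\right) 12 = \left(30 + \frac{-10 - 14}{4} \left(3 + 4 \left(\frac{-10 - 14}{4}\right)^{2} + 13 \frac{-10 - 14}{4}\right)\right) 12 = \left(30 + \frac{1}{4} \left(-24\right) \left(3 + 4 \left(\frac{1}{4} \left(-24\right)\right)^{2} + 13 \cdot \frac{1}{4} \left(-24\right)\right)\right) 12 = \left(30 - 6 \left(3 + 4 \left(-6\right)^{2} + 13 \left(-6\right)\right)\right) 12 = \left(30 - 6 \left(3 + 4 \cdot 36 - 78\right)\right) 12 = \left(30 - 6 \left(3 + 144 - 78\right)\right) 12 = \left(30 - 414\right) 12 = \left(-384\right) 12 = -4608$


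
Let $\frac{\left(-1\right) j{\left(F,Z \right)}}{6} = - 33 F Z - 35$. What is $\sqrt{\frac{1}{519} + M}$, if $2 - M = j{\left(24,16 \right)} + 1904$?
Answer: $\frac{i \sqrt{21048945465}}{519} \approx 279.54 i$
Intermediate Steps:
$j{\left(F,Z \right)} = 210 + 198 F Z$ ($j{\left(F,Z \right)} = - 6 \left(- 33 F Z - 35\right) = - 6 \left(-35 - 33 F Z\right) = 210 + 198 F Z$)
$M = -78144$ ($M = 2 - \left(\left(210 + 198 \cdot 24 \cdot 16\right) + 1904\right) = 2 - \left(\left(210 + 76032\right) + 1904\right) = 2 - \left(76242 + 1904\right) = 2 - 78146 = -78144$)
$\sqrt{\frac{1}{519} + M} = \sqrt{\frac{1}{519} - 78144} = \sqrt{- \frac{40556735}{519}} = \frac{i \sqrt{21048945465}}{519}$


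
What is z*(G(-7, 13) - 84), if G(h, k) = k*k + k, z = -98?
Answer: -9604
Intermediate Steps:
G(h, k) = k + k**2 (G(h, k) = k**2 + k = k + k**2)
z*(G(-7, 13) - 84) = -98*(13*(1 + 13) - 84) = -98*(13*14 - 84) = -98*(182 - 84) = -98*98 = -9604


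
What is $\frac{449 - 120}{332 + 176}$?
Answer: $\frac{329}{508} \approx 0.64764$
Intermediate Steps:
$\frac{449 - 120}{332 + 176} = \frac{329}{508}$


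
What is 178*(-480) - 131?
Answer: -85571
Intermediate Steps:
178*(-480) - 131 = -85440 - 131 = -85571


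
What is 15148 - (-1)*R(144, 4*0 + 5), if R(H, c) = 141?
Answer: 15289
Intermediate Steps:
15148 - (-1)*R(144, 4*0 + 5) = 15148 - (-1)*141 = 15148 - 1*(-141) = 15148 + 141 = 15289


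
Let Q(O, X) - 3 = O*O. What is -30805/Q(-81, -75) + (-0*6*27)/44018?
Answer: -30805/6564 ≈ -4.6930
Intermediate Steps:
Q(O, X) = 3 + O**2 (Q(O, X) = 3 + O*O = 3 + O**2)
-30805/Q(-81, -75) + (-0*6*27)/44018 = -30805/(3 + (-81)**2) + (-0*6*27)/44018 = -30805/(3 + 6561) + (-14*0*27)*(1/44018) = -30805/6564 + (0*27)*(1/44018) = -30805*1/6564 + 0*(1/44018) = -30805/6564 + 0 = -30805/6564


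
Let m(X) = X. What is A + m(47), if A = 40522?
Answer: 40569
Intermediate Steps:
A + m(47) = 40522 + 47 = 40569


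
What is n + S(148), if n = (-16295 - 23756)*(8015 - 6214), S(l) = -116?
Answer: -72131967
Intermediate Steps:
n = -72131851 (n = -40051*1801 = -72131851)
n + S(148) = -72131851 - 116 = -72131967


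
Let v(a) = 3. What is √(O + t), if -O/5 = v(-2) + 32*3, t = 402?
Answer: I*√93 ≈ 9.6436*I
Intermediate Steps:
O = -495 (O = -5*(3 + 32*3) = -5*(3 + 96) = -5*99 = -495)
√(O + t) = √(-495 + 402) = √(-93) = I*√93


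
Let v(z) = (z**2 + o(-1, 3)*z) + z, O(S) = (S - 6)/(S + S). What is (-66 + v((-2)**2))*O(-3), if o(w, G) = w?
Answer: -75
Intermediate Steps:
O(S) = (-6 + S)/(2*S) (O(S) = (-6 + S)/((2*S)) = (-6 + S)*(1/(2*S)) = (-6 + S)/(2*S))
v(z) = z**2 (v(z) = (z**2 - z) + z = z**2)
(-66 + v((-2)**2))*O(-3) = (-66 + ((-2)**2)**2)*((1/2)*(-6 - 3)/(-3)) = (-66 + 4**2)*((1/2)*(-1/3)*(-9)) = (-66 + 16)*(3/2) = -50*3/2 = -75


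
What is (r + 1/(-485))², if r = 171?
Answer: 6878048356/235225 ≈ 29240.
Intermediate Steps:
(r + 1/(-485))² = (171 + 1/(-485))² = (171 - 1/485)² = (82934/485)² = 6878048356/235225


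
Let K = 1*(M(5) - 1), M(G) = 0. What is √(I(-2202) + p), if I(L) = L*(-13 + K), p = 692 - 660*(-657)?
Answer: 2*√116285 ≈ 682.01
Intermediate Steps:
K = -1 (K = 1*(0 - 1) = 1*(-1) = -1)
p = 434312 (p = 692 + 433620 = 434312)
I(L) = -14*L (I(L) = L*(-13 - 1) = L*(-14) = -14*L)
√(I(-2202) + p) = √(-14*(-2202) + 434312) = √(30828 + 434312) = √465140 = 2*√116285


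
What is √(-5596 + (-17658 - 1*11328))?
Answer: I*√34582 ≈ 185.96*I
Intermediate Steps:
√(-5596 + (-17658 - 1*11328)) = √(-5596 + (-17658 - 11328)) = √(-5596 - 28986) = √(-34582) = I*√34582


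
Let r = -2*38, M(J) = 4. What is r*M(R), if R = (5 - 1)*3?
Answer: -304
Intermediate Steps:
R = 12 (R = 4*3 = 12)
r = -76
r*M(R) = -76*4 = -304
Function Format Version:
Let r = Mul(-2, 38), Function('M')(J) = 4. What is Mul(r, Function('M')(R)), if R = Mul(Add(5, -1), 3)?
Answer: -304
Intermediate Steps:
R = 12 (R = Mul(4, 3) = 12)
r = -76
Mul(r, Function('M')(R)) = Mul(-76, 4) = -304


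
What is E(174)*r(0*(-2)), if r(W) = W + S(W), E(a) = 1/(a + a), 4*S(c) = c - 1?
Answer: -1/1392 ≈ -0.00071839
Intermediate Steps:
S(c) = -¼ + c/4 (S(c) = (c - 1)/4 = (-1 + c)/4 = -¼ + c/4)
E(a) = 1/(2*a)
r(W) = -¼ + 5*W/4 (r(W) = W + (-¼ + W/4) = -¼ + 5*W/4)
E(174)*r(0*(-2)) = ((½)/174)*(-¼ + 5*(0*(-2))/4) = ((½)*(1/174))*(-¼ + (5/4)*0) = (-¼ + 0)/348 = (1/348)*(-¼) = -1/1392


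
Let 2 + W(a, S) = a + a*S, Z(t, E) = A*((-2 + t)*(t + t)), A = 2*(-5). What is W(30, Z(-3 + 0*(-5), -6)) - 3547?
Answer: -12519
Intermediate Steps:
A = -10
Z(t, E) = -20*t*(-2 + t) (Z(t, E) = -10*(-2 + t)*(t + t) = -10*(-2 + t)*2*t = -20*t*(-2 + t))
W(a, S) = -2 + a + S*a (W(a, S) = -2 + (a + a*S) = -2 + (a + S*a) = -2 + a + S*a)
W(30, Z(-3 + 0*(-5), -6)) - 3547 = (-2 + 30 + (20*(-3 + 0*(-5))*(2 - (-3 + 0*(-5))))*30) - 3547 = (-2 + 30 + (20*(-3 + 0)*(2 - (-3 + 0)))*30) - 3547 = (-2 + 30 + (20*(-3)*(2 - 1*(-3)))*30) - 3547 = (-2 + 30 + (20*(-3)*(2 + 3))*30) - 3547 = (-2 + 30 + (20*(-3)*5)*30) - 3547 = (-2 + 30 - 300*30) - 3547 = (-2 + 30 - 9000) - 3547 = -8972 - 3547 = -12519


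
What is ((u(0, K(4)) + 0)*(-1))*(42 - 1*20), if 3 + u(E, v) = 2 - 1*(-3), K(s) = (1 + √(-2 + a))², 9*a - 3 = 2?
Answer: -44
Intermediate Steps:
a = 5/9 (a = ⅓ + (⅑)*2 = ⅓ + 2/9 = 5/9 ≈ 0.55556)
K(s) = (1 + I*√13/3)² (K(s) = (1 + √(-2 + 5/9))² = (1 + √(-13/9))² = (1 + I*√13/3)²)
u(E, v) = 2 (u(E, v) = -3 + (2 - 1*(-3)) = -3 + (2 + 3) = -3 + 5 = 2)
((u(0, K(4)) + 0)*(-1))*(42 - 1*20) = ((2 + 0)*(-1))*(42 - 1*20) = (2*(-1))*(42 - 20) = -2*22 = -44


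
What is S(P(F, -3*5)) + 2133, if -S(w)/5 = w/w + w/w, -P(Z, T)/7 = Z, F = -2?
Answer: 2123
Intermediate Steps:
P(Z, T) = -7*Z
S(w) = -10 (S(w) = -5*(w/w + w/w) = -5*(1 + 1) = -5*2 = -10)
S(P(F, -3*5)) + 2133 = -10 + 2133 = 2123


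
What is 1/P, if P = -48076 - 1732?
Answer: -1/49808 ≈ -2.0077e-5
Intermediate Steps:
P = -49808
1/P = 1/(-49808) = -1/49808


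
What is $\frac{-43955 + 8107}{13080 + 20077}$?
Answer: $- \frac{35848}{33157} \approx -1.0812$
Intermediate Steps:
$\frac{-43955 + 8107}{13080 + 20077} = - \frac{35848}{33157}$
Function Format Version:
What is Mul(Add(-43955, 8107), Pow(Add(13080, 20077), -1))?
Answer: Rational(-35848, 33157) ≈ -1.0812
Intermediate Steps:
Mul(Add(-43955, 8107), Pow(Add(13080, 20077), -1)) = Mul(-35848, Pow(33157, -1)) = Mul(-35848, Rational(1, 33157)) = Rational(-35848, 33157)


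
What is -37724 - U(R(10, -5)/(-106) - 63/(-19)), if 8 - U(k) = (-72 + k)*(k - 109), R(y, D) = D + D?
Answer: -30917952838/1014049 ≈ -30490.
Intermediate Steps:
R(y, D) = 2*D
U(k) = 8 - (-109 + k)*(-72 + k) (U(k) = 8 - (-72 + k)*(k - 109) = 8 - (-72 + k)*(-109 + k) = 8 - (-109 + k)*(-72 + k))
-37724 - U(R(10, -5)/(-106) - 63/(-19)) = -37724 - (-7840 - ((2*(-5))/(-106) - 63/(-19))² + 181*((2*(-5))/(-106) - 63/(-19))) = -37724 - (-7840 - (-10*(-1/106) - 63*(-1/19))² + 181*(-10*(-1/106) - 63*(-1/19))) = -37724 - (-7840 - (5/53 + 63/19)² + 181*(5/53 + 63/19)) = -37724 - (-7840 - (3434/1007)² + 181*(3434/1007)) = -37724 - (-7840 - 1*11792356/1014049 + 621554/1007) = -37724 - (-7840 - 11792356/1014049 + 621554/1007) = -37724 - 1*(-7336031638/1014049) = -37724 + 7336031638/1014049 = -30917952838/1014049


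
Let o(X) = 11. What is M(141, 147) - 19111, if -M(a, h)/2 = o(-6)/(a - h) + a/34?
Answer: -974897/51 ≈ -19116.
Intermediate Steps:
M(a, h) = -22/(a - h) - a/17 (M(a, h) = -2*(11/(a - h) + a/34) = -22/(a - h) - a/17)
M(141, 147) - 19111 = (-374 - 1*141² + 141*147)/(17*(141 - 1*147)) - 19111 = (-374 - 1*19881 + 20727)/(17*(141 - 147)) - 19111 = (1/17)*(-374 - 19881 + 20727)/(-6) - 19111 = (1/17)*(-⅙)*472 - 19111 = -236/51 - 19111 = -974897/51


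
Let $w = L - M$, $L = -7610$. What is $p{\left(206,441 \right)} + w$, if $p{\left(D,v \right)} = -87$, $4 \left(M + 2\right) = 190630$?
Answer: $- \frac{110705}{2} \approx -55353.0$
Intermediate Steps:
$M = \frac{95311}{2}$ ($M = -2 + \frac{1}{4} \cdot 190630 = -2 + \frac{95315}{2} = \frac{95311}{2} \approx 47656.0$)
$w = - \frac{110531}{2}$ ($w = -7610 - \frac{95311}{2} = - \frac{110531}{2} \approx -55266.0$)
$p{\left(206,441 \right)} + w = -87 - \frac{110531}{2} = - \frac{110705}{2}$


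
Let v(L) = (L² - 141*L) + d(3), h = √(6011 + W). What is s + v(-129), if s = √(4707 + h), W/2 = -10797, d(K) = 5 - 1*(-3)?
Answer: 34838 + √(4707 + I*√15583) ≈ 34907.0 + 0.90967*I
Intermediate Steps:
d(K) = 8 (d(K) = 5 + 3 = 8)
W = -21594 (W = 2*(-10797) = -21594)
h = I*√15583 (h = √(6011 - 21594) = √(-15583) = I*√15583 ≈ 124.83*I)
s = √(4707 + I*√15583) ≈ 68.614 + 0.9097*I
v(L) = 8 + L² - 141*L (v(L) = (L² - 141*L) + 8 = 8 + L² - 141*L)
s + v(-129) = √(4707 + I*√15583) + (8 + (-129)² - 141*(-129)) = √(4707 + I*√15583) + (8 + 16641 + 18189) = √(4707 + I*√15583) + 34838 = 34838 + √(4707 + I*√15583)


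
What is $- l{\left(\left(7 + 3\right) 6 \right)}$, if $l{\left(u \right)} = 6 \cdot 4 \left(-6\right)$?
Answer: $144$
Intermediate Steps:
$l{\left(u \right)} = -144$ ($l{\left(u \right)} = 24 \left(-6\right) = -144$)
$- l{\left(\left(7 + 3\right) 6 \right)} = \left(-1\right) \left(-144\right) = 144$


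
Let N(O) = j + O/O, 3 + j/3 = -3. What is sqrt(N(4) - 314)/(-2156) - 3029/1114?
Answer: -3029/1114 - I*sqrt(331)/2156 ≈ -2.719 - 0.0084385*I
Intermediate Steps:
j = -18 (j = -9 + 3*(-3) = -9 - 9 = -18)
N(O) = -17 (N(O) = -18 + O/O = -18 + 1 = -17)
sqrt(N(4) - 314)/(-2156) - 3029/1114 = sqrt(-17 - 314)/(-2156) - 3029/1114 = sqrt(-331)*(-1/2156) - 3029*1/1114 = (I*sqrt(331))*(-1/2156) - 3029/1114 = -I*sqrt(331)/2156 - 3029/1114 = -3029/1114 - I*sqrt(331)/2156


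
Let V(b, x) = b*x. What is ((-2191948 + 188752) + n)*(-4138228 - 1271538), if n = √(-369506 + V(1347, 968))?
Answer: 10836821612136 - 5409766*√934390 ≈ 1.0832e+13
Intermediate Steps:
n = √934390 (n = √(-369506 + 1347*968) = √(-369506 + 1303896) = √934390 ≈ 966.64)
((-2191948 + 188752) + n)*(-4138228 - 1271538) = ((-2191948 + 188752) + √934390)*(-4138228 - 1271538) = (-2003196 + √934390)*(-5409766) = 10836821612136 - 5409766*√934390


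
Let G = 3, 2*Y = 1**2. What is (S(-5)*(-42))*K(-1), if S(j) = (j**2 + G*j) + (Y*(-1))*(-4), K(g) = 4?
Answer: -2016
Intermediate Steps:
Y = 1/2 (Y = (1/2)*1**2 = (1/2)*1 = 1/2 ≈ 0.50000)
S(j) = 2 + j**2 + 3*j (S(j) = (j**2 + 3*j) + ((1/2)*(-1))*(-4) = (j**2 + 3*j) - 1/2*(-4) = (j**2 + 3*j) + 2 = 2 + j**2 + 3*j)
(S(-5)*(-42))*K(-1) = ((2 + (-5)**2 + 3*(-5))*(-42))*4 = ((2 + 25 - 15)*(-42))*4 = (12*(-42))*4 = -504*4 = -2016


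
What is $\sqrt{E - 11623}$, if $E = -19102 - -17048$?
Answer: $i \sqrt{13677} \approx 116.95 i$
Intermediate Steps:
$E = -2054$ ($E = -19102 + 17048 = -2054$)
$\sqrt{E - 11623} = \sqrt{-2054 - 11623} = \sqrt{-13677} = i \sqrt{13677}$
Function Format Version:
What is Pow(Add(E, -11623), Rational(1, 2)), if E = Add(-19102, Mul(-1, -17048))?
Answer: Mul(I, Pow(13677, Rational(1, 2))) ≈ Mul(116.95, I)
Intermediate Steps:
E = -2054 (E = Add(-19102, 17048) = -2054)
Pow(Add(E, -11623), Rational(1, 2)) = Pow(Add(-2054, -11623), Rational(1, 2)) = Pow(-13677, Rational(1, 2)) = Mul(I, Pow(13677, Rational(1, 2)))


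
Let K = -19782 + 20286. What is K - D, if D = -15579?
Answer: 16083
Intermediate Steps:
K = 504
K - D = 504 - 1*(-15579) = 504 + 15579 = 16083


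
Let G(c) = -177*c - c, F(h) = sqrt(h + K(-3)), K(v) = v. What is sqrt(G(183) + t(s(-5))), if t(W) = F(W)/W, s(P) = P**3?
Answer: sqrt(-20358750 - 40*I*sqrt(2))/25 ≈ 0.00025074 - 180.48*I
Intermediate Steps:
F(h) = sqrt(-3 + h) (F(h) = sqrt(h - 3) = sqrt(-3 + h))
t(W) = sqrt(-3 + W)/W
G(c) = -178*c
sqrt(G(183) + t(s(-5))) = sqrt(-178*183 + sqrt(-3 + (-5)**3)/((-5)**3)) = sqrt(-32574 + sqrt(-3 - 125)/(-125)) = sqrt(-32574 - 8*I*sqrt(2)/125)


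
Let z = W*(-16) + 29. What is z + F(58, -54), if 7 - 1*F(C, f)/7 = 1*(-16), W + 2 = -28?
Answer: 670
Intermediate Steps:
W = -30 (W = -2 - 28 = -30)
F(C, f) = 161 (F(C, f) = 49 - 7*(-16) = 49 + 112 = 161)
z = 509 (z = -30*(-16) + 29 = 480 + 29 = 509)
z + F(58, -54) = 509 + 161 = 670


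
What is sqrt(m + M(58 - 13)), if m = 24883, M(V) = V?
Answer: 4*sqrt(1558) ≈ 157.89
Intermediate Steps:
sqrt(m + M(58 - 13)) = sqrt(24883 + (58 - 13)) = sqrt(24883 + 45) = sqrt(24928) = 4*sqrt(1558)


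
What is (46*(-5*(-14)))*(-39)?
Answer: -125580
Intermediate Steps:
(46*(-5*(-14)))*(-39) = (46*70)*(-39) = 3220*(-39) = -125580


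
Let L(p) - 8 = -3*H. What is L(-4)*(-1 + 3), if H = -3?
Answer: 34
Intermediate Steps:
L(p) = 17 (L(p) = 8 - 3*(-3) = 8 + 9 = 17)
L(-4)*(-1 + 3) = 17*(-1 + 3) = 17*2 = 34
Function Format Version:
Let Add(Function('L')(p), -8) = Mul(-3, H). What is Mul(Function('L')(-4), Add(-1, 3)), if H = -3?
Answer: 34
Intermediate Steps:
Function('L')(p) = 17 (Function('L')(p) = Add(8, Mul(-3, -3)) = Add(8, 9) = 17)
Mul(Function('L')(-4), Add(-1, 3)) = Mul(17, Add(-1, 3)) = Mul(17, 2) = 34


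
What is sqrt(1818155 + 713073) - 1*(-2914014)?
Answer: 2914014 + 2*sqrt(632807) ≈ 2.9156e+6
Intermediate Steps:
sqrt(1818155 + 713073) - 1*(-2914014) = sqrt(2531228) + 2914014 = 2*sqrt(632807) + 2914014 = 2914014 + 2*sqrt(632807)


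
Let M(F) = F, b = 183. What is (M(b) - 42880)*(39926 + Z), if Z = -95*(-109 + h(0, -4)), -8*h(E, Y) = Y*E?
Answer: -2146847857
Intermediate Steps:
h(E, Y) = -E*Y/8 (h(E, Y) = -Y*E/8 = -E*Y/8)
Z = 10355 (Z = -95*(-109 - 1/8*0*(-4)) = -95*(-109 + 0) = -95*(-109) = 10355)
(M(b) - 42880)*(39926 + Z) = (183 - 42880)*(39926 + 10355) = -42697*50281 = -2146847857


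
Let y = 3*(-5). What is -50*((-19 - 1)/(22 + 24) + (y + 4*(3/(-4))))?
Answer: 21200/23 ≈ 921.74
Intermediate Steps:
y = -15
-50*((-19 - 1)/(22 + 24) + (y + 4*(3/(-4)))) = -50*((-19 - 1)/(22 + 24) + (-15 + 4*(3/(-4)))) = -50*(-20/46 + (-15 + 4*(3*(-¼)))) = -50*(-20*1/46 + (-15 + 4*(-¾))) = -50*(-10/23 + (-15 - 3)) = -50*(-10/23 - 18) = -50*(-424/23) = 21200/23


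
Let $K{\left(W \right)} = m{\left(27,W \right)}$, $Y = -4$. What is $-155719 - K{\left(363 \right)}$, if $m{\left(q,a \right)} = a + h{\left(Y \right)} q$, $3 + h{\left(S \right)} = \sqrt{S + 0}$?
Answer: $-156001 - 54 i \approx -1.56 \cdot 10^{5} - 54.0 i$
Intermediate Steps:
$h{\left(S \right)} = -3 + \sqrt{S}$ ($h{\left(S \right)} = -3 + \sqrt{S + 0} = -3 + \sqrt{S}$)
$m{\left(q,a \right)} = a + q \left(-3 + 2 i\right)$ ($m{\left(q,a \right)} = a + \left(-3 + \sqrt{-4}\right) q = a + \left(-3 + 2 i\right) q = a + q \left(-3 + 2 i\right)$)
$K{\left(W \right)} = -81 + W + 54 i$ ($K{\left(W \right)} = W - 27 \left(3 - 2 i\right) = W - \left(81 - 54 i\right) = -81 + W + 54 i$)
$-155719 - K{\left(363 \right)} = -155719 - \left(-81 + 363 + 54 i\right) = -155719 - \left(282 + 54 i\right) = -156001 - 54 i$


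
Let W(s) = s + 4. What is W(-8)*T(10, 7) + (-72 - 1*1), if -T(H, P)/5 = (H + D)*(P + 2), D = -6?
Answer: 647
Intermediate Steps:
W(s) = 4 + s
T(H, P) = -5*(-6 + H)*(2 + P) (T(H, P) = -5*(H - 6)*(P + 2) = -5*(-6 + H)*(2 + P))
W(-8)*T(10, 7) + (-72 - 1*1) = (4 - 8)*(60 - 10*10 + 30*7 - 5*10*7) + (-72 - 1*1) = -4*(60 - 100 + 210 - 350) + (-72 - 1) = -4*(-180) - 73 = 720 - 73 = 647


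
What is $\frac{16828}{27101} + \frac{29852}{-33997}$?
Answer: $- \frac{236917536}{921352697} \approx -0.25714$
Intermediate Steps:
$\frac{16828}{27101} + \frac{29852}{-33997} = 16828 \cdot \frac{1}{27101} + 29852 \left(- \frac{1}{33997}\right) = \frac{16828}{27101} - \frac{29852}{33997} = - \frac{236917536}{921352697}$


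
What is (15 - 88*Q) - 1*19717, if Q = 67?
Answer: -25598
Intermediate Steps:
(15 - 88*Q) - 1*19717 = (15 - 88*67) - 1*19717 = (15 - 5896) - 19717 = -5881 - 19717 = -25598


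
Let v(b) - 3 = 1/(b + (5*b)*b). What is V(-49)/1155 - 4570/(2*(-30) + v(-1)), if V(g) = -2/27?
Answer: 570061346/7078995 ≈ 80.529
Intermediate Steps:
v(b) = 3 + 1/(b + 5*b**2) (v(b) = 3 + 1/(b + (5*b)*b) = 3 + 1/(b + 5*b**2))
V(g) = -2/27 (V(g) = -2*1/27 = -2/27)
V(-49)/1155 - 4570/(2*(-30) + v(-1)) = -2/27/1155 - 4570/(2*(-30) + (1 + 3*(-1) + 15*(-1)**2)/((-1)*(1 + 5*(-1)))) = -2/27*1/1155 - 4570/(-60 - (1 - 3 + 15*1)/(1 - 5)) = -2/31185 - 4570/(-60 - 1*(1 - 3 + 15)/(-4)) = -2/31185 - 4570/(-60 - 1*(-1/4)*13) = -2/31185 - 4570/(-60 + 13/4) = -2/31185 - 4570/(-227/4) = -2/31185 - 4570*(-4/227) = -2/31185 + 18280/227 = 570061346/7078995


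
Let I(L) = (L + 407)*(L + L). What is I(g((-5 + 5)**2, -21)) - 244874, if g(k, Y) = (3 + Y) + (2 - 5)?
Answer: -261086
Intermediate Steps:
g(k, Y) = Y (g(k, Y) = (3 + Y) - 3 = Y)
I(L) = 2*L*(407 + L) (I(L) = (407 + L)*(2*L) = 2*L*(407 + L))
I(g((-5 + 5)**2, -21)) - 244874 = 2*(-21)*(407 - 21) - 244874 = 2*(-21)*386 - 244874 = -16212 - 244874 = -261086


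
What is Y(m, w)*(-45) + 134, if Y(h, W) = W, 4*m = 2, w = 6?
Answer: -136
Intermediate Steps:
m = ½ (m = (¼)*2 = ½ ≈ 0.50000)
Y(m, w)*(-45) + 134 = 6*(-45) + 134 = -270 + 134 = -136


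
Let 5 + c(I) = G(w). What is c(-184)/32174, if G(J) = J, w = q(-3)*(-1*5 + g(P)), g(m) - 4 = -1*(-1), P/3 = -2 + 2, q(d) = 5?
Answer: -5/32174 ≈ -0.00015540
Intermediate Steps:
P = 0 (P = 3*(-2 + 2) = 3*0 = 0)
g(m) = 5 (g(m) = 4 - 1*(-1) = 4 + 1 = 5)
w = 0 (w = 5*(-1*5 + 5) = 5*(-5 + 5) = 5*0 = 0)
c(I) = -5 (c(I) = -5 + 0 = -5)
c(-184)/32174 = -5/32174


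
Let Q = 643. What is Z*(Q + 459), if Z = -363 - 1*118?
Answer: -530062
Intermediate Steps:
Z = -481 (Z = -363 - 118 = -481)
Z*(Q + 459) = -481*(643 + 459) = -481*1102 = -530062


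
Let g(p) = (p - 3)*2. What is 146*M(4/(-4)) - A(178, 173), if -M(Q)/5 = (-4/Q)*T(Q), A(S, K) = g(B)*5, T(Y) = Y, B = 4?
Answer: 2910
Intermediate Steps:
g(p) = -6 + 2*p (g(p) = (-3 + p)*2 = -6 + 2*p)
A(S, K) = 10 (A(S, K) = (-6 + 2*4)*5 = (-6 + 8)*5 = 2*5 = 10)
M(Q) = 20 (M(Q) = -5*(-4/Q)*Q = -5*(-4) = 20)
146*M(4/(-4)) - A(178, 173) = 146*20 - 1*10 = 2920 - 10 = 2910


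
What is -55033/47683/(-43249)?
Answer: 55033/2062242067 ≈ 2.6686e-5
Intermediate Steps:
-55033/47683/(-43249) = -55033*1/47683*(-1/43249) = -55033/47683*(-1/43249) = 55033/2062242067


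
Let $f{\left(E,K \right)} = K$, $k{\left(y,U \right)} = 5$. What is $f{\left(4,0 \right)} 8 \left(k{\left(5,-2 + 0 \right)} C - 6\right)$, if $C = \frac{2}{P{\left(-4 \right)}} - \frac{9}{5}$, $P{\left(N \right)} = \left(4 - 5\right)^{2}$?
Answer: $0$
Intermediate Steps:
$P{\left(N \right)} = 1$ ($P{\left(N \right)} = \left(-1\right)^{2} = 1$)
$C = \frac{1}{5}$ ($C = \frac{2}{1} - \frac{9}{5} = 2 \cdot 1 - \frac{9}{5} = 2 - \frac{9}{5} = \frac{1}{5} \approx 0.2$)
$f{\left(4,0 \right)} 8 \left(k{\left(5,-2 + 0 \right)} C - 6\right) = 0 \cdot 8 \left(5 \cdot \frac{1}{5} - 6\right) = 0 \left(1 - 6\right) = 0 \left(-5\right) = 0$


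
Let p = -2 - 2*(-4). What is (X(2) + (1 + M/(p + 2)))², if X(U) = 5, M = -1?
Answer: 2209/64 ≈ 34.516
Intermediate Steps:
p = 6 (p = -2 + 8 = 6)
(X(2) + (1 + M/(p + 2)))² = (5 + (1 - 1/(6 + 2)))² = (5 + (1 - 1/8))² = (5 + (1 + (⅛)*(-1)))² = (5 + (1 - ⅛))² = (5 + 7/8)² = (47/8)² = 2209/64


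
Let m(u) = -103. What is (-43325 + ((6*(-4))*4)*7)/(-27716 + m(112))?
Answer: 43997/27819 ≈ 1.5815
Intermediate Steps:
(-43325 + ((6*(-4))*4)*7)/(-27716 + m(112)) = (-43325 + ((6*(-4))*4)*7)/(-27716 - 103) = (-43325 - 24*4*7)/(-27819) = (-43325 - 96*7)*(-1/27819) = (-43325 - 672)*(-1/27819) = -43997*(-1/27819) = 43997/27819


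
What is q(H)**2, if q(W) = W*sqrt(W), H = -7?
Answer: -343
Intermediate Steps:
q(W) = W**(3/2)
q(H)**2 = ((-7)**(3/2))**2 = (-7*I*sqrt(7))**2 = -343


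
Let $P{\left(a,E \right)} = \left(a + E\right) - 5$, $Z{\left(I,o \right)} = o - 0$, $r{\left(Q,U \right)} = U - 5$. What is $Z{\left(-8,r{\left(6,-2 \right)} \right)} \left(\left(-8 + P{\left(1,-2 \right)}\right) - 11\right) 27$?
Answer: $4725$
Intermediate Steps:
$r{\left(Q,U \right)} = -5 + U$
$Z{\left(I,o \right)} = o$ ($Z{\left(I,o \right)} = o + 0 = o$)
$P{\left(a,E \right)} = -5 + E + a$ ($P{\left(a,E \right)} = \left(E + a\right) - 5 = -5 + E + a$)
$Z{\left(-8,r{\left(6,-2 \right)} \right)} \left(\left(-8 + P{\left(1,-2 \right)}\right) - 11\right) 27 = \left(-5 - 2\right) \left(\left(-8 - 6\right) - 11\right) 27 = - 7 \left(\left(-8 - 6\right) - 11\right) 27 = - 7 \left(-14 - 11\right) 27 = \left(-7\right) \left(-25\right) 27 = 175 \cdot 27 = 4725$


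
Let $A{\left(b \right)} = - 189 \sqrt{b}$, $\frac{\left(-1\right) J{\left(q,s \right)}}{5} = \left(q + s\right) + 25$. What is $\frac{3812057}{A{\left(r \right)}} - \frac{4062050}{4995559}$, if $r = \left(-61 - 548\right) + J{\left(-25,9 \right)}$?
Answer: $- \frac{4062050}{4995559} + \frac{34973 i \sqrt{654}}{1134} \approx -0.81313 + 788.69 i$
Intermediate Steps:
$J{\left(q,s \right)} = -125 - 5 q - 5 s$ ($J{\left(q,s \right)} = - 5 \left(\left(q + s\right) + 25\right) = - 5 \left(25 + q + s\right) = -125 - 5 q - 5 s$)
$r = -654$ ($r = \left(-61 - 548\right) - 45 = -609 - 45 = -654$)
$\frac{3812057}{A{\left(r \right)}} - \frac{4062050}{4995559} = \frac{3812057}{\left(-189\right) \sqrt{-654}} - \frac{4062050}{4995559} = \frac{3812057}{\left(-189\right) i \sqrt{654}} - \frac{4062050}{4995559} = 3812057 \frac{i \sqrt{654}}{123606} - \frac{4062050}{4995559} = \frac{34973 i \sqrt{654}}{1134} - \frac{4062050}{4995559} = - \frac{4062050}{4995559} + \frac{34973 i \sqrt{654}}{1134}$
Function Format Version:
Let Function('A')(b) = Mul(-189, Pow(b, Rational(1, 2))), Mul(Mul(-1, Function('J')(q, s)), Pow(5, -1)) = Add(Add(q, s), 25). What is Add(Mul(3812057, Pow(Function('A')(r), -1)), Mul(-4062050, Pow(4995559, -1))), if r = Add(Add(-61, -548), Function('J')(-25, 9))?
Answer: Add(Rational(-4062050, 4995559), Mul(Rational(34973, 1134), I, Pow(654, Rational(1, 2)))) ≈ Add(-0.81313, Mul(788.69, I))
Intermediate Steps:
Function('J')(q, s) = Add(-125, Mul(-5, q), Mul(-5, s)) (Function('J')(q, s) = Mul(-5, Add(Add(q, s), 25)) = Mul(-5, Add(25, q, s)) = Add(-125, Mul(-5, q), Mul(-5, s)))
r = -654 (r = Add(Add(-61, -548), Add(-125, Mul(-5, -25), Mul(-5, 9))) = Add(-609, Add(-125, 125, -45)) = Add(-609, -45) = -654)
Add(Mul(3812057, Pow(Function('A')(r), -1)), Mul(-4062050, Pow(4995559, -1))) = Add(Mul(3812057, Pow(Mul(-189, Pow(-654, Rational(1, 2))), -1)), Mul(-4062050, Pow(4995559, -1))) = Add(Mul(3812057, Pow(Mul(-189, Mul(I, Pow(654, Rational(1, 2)))), -1)), Mul(-4062050, Rational(1, 4995559))) = Add(Mul(3812057, Pow(Mul(-189, I, Pow(654, Rational(1, 2))), -1)), Rational(-4062050, 4995559)) = Add(Mul(3812057, Mul(Rational(1, 123606), I, Pow(654, Rational(1, 2)))), Rational(-4062050, 4995559)) = Add(Mul(Rational(34973, 1134), I, Pow(654, Rational(1, 2))), Rational(-4062050, 4995559)) = Add(Rational(-4062050, 4995559), Mul(Rational(34973, 1134), I, Pow(654, Rational(1, 2))))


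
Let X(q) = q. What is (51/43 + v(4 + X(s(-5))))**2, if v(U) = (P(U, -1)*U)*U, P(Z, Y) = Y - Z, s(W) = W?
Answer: 2601/1849 ≈ 1.4067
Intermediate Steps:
v(U) = U**2*(-1 - U) (v(U) = ((-1 - U)*U)*U = (U*(-1 - U))*U = U**2*(-1 - U))
(51/43 + v(4 + X(s(-5))))**2 = (51/43 + (4 - 5)**2*(-1 - (4 - 5)))**2 = (51*(1/43) + (-1)**2*(-1 - 1*(-1)))**2 = (51/43 + 1*(-1 + 1))**2 = (51/43 + 1*0)**2 = (51/43 + 0)**2 = (51/43)**2 = 2601/1849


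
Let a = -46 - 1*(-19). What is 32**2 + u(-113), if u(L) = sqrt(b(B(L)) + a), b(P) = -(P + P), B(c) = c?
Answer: 1024 + sqrt(199) ≈ 1038.1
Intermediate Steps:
a = -27 (a = -46 + 19 = -27)
b(P) = -2*P
u(L) = sqrt(-27 - 2*L) (u(L) = sqrt(-2*L - 27) = sqrt(-27 - 2*L))
32**2 + u(-113) = 32**2 + sqrt(-27 - 2*(-113)) = 1024 + sqrt(-27 + 226) = 1024 + sqrt(199)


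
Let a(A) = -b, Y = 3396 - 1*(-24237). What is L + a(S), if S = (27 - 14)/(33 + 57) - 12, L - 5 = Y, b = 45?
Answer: 27593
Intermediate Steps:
Y = 27633 (Y = 3396 + 24237 = 27633)
L = 27638 (L = 5 + 27633 = 27638)
S = -1067/90 (S = 13/90 - 12 = -1067/90 ≈ -11.856)
a(A) = -45 (a(A) = -1*45 = -45)
L + a(S) = 27638 - 45 = 27593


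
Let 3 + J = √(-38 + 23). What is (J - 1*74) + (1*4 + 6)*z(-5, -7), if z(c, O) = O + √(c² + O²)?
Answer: -147 + 10*√74 + I*√15 ≈ -60.977 + 3.873*I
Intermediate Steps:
J = -3 + I*√15 (J = -3 + √(-38 + 23) = -3 + √(-15) = -3 + I*√15 ≈ -3.0 + 3.873*I)
z(c, O) = O + √(O² + c²)
(J - 1*74) + (1*4 + 6)*z(-5, -7) = ((-3 + I*√15) - 1*74) + (1*4 + 6)*(-7 + √((-7)² + (-5)²)) = ((-3 + I*√15) - 74) + (4 + 6)*(-7 + √(49 + 25)) = (-77 + I*√15) + 10*(-7 + √74) = (-77 + I*√15) + (-70 + 10*√74) = -147 + 10*√74 + I*√15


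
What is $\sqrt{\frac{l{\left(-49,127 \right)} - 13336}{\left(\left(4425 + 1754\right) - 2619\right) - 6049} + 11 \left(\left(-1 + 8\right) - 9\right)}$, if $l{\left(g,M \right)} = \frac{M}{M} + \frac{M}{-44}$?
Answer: $\frac{i \sqrt{49897816815}}{54758} \approx 4.0794 i$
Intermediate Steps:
$l{\left(g,M \right)} = 1 - \frac{M}{44}$ ($l{\left(g,M \right)} = 1 + M \left(- \frac{1}{44}\right) = 1 - \frac{M}{44}$)
$\sqrt{\frac{l{\left(-49,127 \right)} - 13336}{\left(\left(4425 + 1754\right) - 2619\right) - 6049} + 11 \left(\left(-1 + 8\right) - 9\right)} = \sqrt{\frac{\left(1 - \frac{127}{44}\right) - 13336}{\left(\left(4425 + 1754\right) - 2619\right) - 6049} + 11 \left(\left(-1 + 8\right) - 9\right)} = \sqrt{\frac{\left(1 - \frac{127}{44}\right) - 13336}{\left(6179 - 2619\right) - 6049} + 11 \left(7 - 9\right)} = \sqrt{\frac{- \frac{83}{44} - 13336}{3560 - 6049} + 11 \left(-2\right)} = \sqrt{- \frac{586867}{44 \left(-2489\right)} - 22} = \sqrt{\left(- \frac{586867}{44}\right) \left(- \frac{1}{2489}\right) - 22} = \sqrt{\frac{586867}{109516} - 22} = \sqrt{- \frac{1822485}{109516}} = \frac{i \sqrt{49897816815}}{54758}$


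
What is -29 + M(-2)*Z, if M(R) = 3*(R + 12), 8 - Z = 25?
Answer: -539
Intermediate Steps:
Z = -17 (Z = 8 - 1*25 = 8 - 25 = -17)
M(R) = 36 + 3*R (M(R) = 3*(12 + R) = 36 + 3*R)
-29 + M(-2)*Z = -29 + (36 + 3*(-2))*(-17) = -29 + (36 - 6)*(-17) = -29 + 30*(-17) = -29 - 510 = -539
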